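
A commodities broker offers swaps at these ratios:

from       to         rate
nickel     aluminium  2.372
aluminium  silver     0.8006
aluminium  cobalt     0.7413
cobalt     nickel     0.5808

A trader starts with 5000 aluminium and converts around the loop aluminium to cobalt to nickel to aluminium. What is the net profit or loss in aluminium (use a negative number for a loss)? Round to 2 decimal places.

106.29

5000 aluminium × 0.7413 = 3706.5 cobalt
3706.5 cobalt × 0.5808 = 2152.7352 nickel
2152.7352 nickel × 2.372 = 5106.2878944 aluminium
Net change: 5106.2878944 − 5000 = 106.2878944 aluminium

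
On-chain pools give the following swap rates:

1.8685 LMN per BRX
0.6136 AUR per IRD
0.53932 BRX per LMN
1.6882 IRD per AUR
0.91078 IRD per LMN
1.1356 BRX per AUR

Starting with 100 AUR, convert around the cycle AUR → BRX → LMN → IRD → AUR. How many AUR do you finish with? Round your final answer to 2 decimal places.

118.58

100 AUR × 1.1356 = 113.56 BRX
113.56 BRX × 1.8685 = 212.18686 LMN
212.18686 LMN × 0.91078 = 193.2555483508 IRD
193.2555483508 IRD × 0.6136 = 118.58160446805088 AUR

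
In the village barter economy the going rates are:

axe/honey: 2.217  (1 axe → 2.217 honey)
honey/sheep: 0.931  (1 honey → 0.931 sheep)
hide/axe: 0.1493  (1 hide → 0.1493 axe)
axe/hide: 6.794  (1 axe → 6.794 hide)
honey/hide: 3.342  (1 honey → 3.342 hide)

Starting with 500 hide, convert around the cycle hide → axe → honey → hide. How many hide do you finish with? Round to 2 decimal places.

500 hide × 0.1493 = 74.65 axe
74.65 axe × 2.217 = 165.49905 honey
165.49905 honey × 3.342 = 553.0978251 hide

553.10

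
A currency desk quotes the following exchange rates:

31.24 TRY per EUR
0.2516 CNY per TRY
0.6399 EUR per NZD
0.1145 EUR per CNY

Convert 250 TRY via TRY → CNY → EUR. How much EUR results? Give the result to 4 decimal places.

7.2021

250 TRY × 0.2516 = 62.9 CNY
62.9 CNY × 0.1145 = 7.20205 EUR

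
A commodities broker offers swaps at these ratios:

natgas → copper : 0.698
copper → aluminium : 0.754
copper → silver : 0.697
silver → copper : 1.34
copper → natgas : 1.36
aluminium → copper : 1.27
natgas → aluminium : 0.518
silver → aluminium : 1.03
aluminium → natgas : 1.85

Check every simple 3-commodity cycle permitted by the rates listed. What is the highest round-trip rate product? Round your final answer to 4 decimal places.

aluminium→natgas→copper→aluminium: 1.85 × 0.698 × 0.754 = 0.97364
silver→aluminium→copper→silver: 1.03 × 1.27 × 0.697 = 0.91175
aluminium→copper→natgas→aluminium: 1.27 × 1.36 × 0.518 = 0.89469
Maximum is aluminium→natgas→copper→aluminium at 0.9736; no arbitrage — every cycle loses value.

0.9736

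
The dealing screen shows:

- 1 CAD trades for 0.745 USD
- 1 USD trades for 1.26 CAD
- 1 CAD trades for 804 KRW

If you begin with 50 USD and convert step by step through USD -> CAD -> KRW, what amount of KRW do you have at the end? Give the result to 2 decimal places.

50 USD × 1.26 = 63 CAD
63 CAD × 804 = 50652 KRW

50652.00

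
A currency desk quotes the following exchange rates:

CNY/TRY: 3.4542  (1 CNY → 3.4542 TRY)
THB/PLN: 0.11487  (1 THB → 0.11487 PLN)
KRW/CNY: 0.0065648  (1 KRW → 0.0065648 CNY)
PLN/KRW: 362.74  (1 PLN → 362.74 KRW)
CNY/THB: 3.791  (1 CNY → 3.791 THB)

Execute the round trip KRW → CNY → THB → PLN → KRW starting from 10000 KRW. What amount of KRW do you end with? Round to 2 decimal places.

10000 KRW × 0.0065648 = 65.648 CNY
65.648 CNY × 3.791 = 248.871568 THB
248.871568 THB × 0.11487 = 28.58787701616 PLN
28.58787701616 PLN × 362.74 = 10369.9665088418784 KRW

10369.97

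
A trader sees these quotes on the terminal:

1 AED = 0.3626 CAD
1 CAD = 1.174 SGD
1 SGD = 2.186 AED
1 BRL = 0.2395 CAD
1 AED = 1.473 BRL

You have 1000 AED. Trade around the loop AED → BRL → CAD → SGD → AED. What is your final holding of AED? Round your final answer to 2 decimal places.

905.37

1000 AED × 1.473 = 1473 BRL
1473 BRL × 0.2395 = 352.7835 CAD
352.7835 CAD × 1.174 = 414.167829 SGD
414.167829 SGD × 2.186 = 905.370874194 AED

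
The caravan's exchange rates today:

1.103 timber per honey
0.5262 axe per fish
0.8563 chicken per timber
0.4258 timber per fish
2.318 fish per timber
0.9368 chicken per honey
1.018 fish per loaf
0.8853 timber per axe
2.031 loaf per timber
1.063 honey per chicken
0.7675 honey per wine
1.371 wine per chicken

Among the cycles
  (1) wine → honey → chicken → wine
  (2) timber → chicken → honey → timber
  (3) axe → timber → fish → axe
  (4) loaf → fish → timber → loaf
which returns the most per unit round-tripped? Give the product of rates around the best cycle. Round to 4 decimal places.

(1) 0.7675 × 0.9368 × 1.371 = 0.98574
(2) 0.8563 × 1.063 × 1.103 = 1.00400
(3) 0.8853 × 2.318 × 0.5262 = 1.07983
(4) 1.018 × 0.4258 × 2.031 = 0.88037
Highest is cycle (3) at 1.0798 (>1, arbitrage).

1.0798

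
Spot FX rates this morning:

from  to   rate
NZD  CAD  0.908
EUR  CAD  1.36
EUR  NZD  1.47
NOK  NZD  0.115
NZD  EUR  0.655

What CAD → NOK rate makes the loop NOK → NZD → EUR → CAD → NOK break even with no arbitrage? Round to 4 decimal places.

Known legs of the cycle: 0.115 × 0.655 × 1.36 = 0.102442
For no arbitrage the full-cycle product must be 1, so the missing rate is 1 / 0.102442 ≈ 9.761621.

9.7616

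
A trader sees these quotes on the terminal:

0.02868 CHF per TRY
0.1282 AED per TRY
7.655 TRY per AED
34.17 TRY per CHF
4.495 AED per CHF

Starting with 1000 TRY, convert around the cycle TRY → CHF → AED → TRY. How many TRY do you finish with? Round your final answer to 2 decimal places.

986.86

1000 TRY × 0.02868 = 28.68 CHF
28.68 CHF × 4.495 = 128.9166 AED
128.9166 AED × 7.655 = 986.856573 TRY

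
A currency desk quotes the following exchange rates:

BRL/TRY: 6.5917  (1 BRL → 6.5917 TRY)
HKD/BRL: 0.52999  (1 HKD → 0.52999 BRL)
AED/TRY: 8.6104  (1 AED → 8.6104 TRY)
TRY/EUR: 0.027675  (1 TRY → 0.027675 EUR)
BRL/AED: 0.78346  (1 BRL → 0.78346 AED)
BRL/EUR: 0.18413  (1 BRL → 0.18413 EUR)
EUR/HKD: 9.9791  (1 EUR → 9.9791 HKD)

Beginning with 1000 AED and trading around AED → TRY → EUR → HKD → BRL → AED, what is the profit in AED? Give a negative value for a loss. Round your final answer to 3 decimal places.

1000 AED × 8.6104 = 8610.4 TRY
8610.4 TRY × 0.027675 = 238.29282 EUR
238.29282 EUR × 9.9791 = 2377.947880062 HKD
2377.947880062 HKD × 0.52999 = 1260.28859695405938 BRL
1260.28859695405938 BRL × 0.78346 = 987.3857041696273618548 AED
Net change: 987.3857041696273618548 − 1000 = -12.6142958303726381452 AED

-12.614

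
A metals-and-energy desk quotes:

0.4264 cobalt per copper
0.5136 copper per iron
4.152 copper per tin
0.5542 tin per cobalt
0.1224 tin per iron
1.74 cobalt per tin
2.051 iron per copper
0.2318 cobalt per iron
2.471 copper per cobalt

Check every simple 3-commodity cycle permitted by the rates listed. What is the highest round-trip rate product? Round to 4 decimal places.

copper→iron→cobalt→copper: 2.051 × 0.2318 × 2.471 = 1.17477
copper→iron→tin→copper: 2.051 × 0.1224 × 4.152 = 1.04233
copper→cobalt→tin→copper: 0.4264 × 0.5542 × 4.152 = 0.98116
Maximum is copper→iron→cobalt→copper at 1.1748; arbitrage exists.

1.1748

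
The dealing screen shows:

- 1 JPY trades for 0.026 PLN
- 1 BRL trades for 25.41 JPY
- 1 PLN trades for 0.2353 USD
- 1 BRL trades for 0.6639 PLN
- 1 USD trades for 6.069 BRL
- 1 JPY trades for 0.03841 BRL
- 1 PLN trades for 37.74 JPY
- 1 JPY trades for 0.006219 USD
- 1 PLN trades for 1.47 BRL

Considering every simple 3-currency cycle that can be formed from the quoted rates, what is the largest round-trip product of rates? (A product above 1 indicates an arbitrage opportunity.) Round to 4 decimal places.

0.9712

PLN→BRL→JPY→PLN: 1.47 × 25.41 × 0.026 = 0.97117
PLN→JPY→BRL→PLN: 37.74 × 0.03841 × 0.6639 = 0.96239
JPY→USD→BRL→JPY: 0.006219 × 6.069 × 25.41 = 0.95905
PLN→USD→BRL→PLN: 0.2353 × 6.069 × 0.6639 = 0.94807
Maximum is PLN→BRL→JPY→PLN at 0.9712; no arbitrage — every cycle loses value.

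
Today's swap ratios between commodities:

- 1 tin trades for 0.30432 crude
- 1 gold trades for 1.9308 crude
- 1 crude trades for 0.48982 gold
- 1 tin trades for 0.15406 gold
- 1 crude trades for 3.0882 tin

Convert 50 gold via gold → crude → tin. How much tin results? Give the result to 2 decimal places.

298.13

50 gold × 1.9308 = 96.54 crude
96.54 crude × 3.0882 = 298.134828 tin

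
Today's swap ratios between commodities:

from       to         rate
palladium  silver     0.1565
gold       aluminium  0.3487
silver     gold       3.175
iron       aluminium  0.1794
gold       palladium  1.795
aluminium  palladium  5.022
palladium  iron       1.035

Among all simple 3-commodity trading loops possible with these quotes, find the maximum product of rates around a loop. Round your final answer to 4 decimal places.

palladium→iron→aluminium→palladium: 1.035 × 0.1794 × 5.022 = 0.93248
gold→palladium→silver→gold: 1.795 × 0.1565 × 3.175 = 0.89191
Maximum is palladium→iron→aluminium→palladium at 0.9325; no arbitrage — every cycle loses value.

0.9325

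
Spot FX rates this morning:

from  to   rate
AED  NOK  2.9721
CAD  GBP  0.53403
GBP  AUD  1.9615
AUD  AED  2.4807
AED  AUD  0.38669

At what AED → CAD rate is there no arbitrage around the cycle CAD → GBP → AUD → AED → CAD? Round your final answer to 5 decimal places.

Known legs of the cycle: 0.53403 × 1.9615 × 2.4807 = 2.5985328654915
For no arbitrage the full-cycle product must be 1, so the missing rate is 1 / 2.5985328654915 ≈ 0.3848325.

0.38483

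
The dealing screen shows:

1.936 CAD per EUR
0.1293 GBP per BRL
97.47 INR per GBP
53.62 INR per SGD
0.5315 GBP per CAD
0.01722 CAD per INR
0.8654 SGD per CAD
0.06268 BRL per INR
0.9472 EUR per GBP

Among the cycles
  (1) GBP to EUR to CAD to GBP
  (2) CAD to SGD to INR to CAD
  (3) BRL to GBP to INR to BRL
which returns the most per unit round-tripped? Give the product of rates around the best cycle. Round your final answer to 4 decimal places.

(1) 0.9472 × 1.936 × 0.5315 = 0.97465
(2) 0.8654 × 53.62 × 0.01722 = 0.79906
(3) 0.1293 × 97.47 × 0.06268 = 0.78995
Highest is cycle (1) at 0.9747 (≤1, no arbitrage).

0.9747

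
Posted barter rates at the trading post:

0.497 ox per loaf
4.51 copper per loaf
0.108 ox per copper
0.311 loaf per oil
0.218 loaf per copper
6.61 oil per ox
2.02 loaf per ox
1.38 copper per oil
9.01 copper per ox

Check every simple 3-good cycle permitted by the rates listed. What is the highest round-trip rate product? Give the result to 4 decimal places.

oil→loaf→ox→oil: 0.311 × 0.497 × 6.61 = 1.02169
oil→copper→ox→oil: 1.38 × 0.108 × 6.61 = 0.98515
ox→loaf→copper→ox: 2.02 × 4.51 × 0.108 = 0.98390
ox→copper→loaf→ox: 9.01 × 0.218 × 0.497 = 0.97620
Maximum is oil→loaf→ox→oil at 1.0217; arbitrage exists.

1.0217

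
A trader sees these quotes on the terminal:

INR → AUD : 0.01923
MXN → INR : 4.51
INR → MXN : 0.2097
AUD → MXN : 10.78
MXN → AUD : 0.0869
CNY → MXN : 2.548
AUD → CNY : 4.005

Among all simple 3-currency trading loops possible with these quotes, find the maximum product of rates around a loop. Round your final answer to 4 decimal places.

0.9349

MXN→INR→AUD→MXN: 4.51 × 0.01923 × 10.78 = 0.93492
MXN→AUD→CNY→MXN: 0.0869 × 4.005 × 2.548 = 0.88679
Maximum is MXN→INR→AUD→MXN at 0.9349; no arbitrage — every cycle loses value.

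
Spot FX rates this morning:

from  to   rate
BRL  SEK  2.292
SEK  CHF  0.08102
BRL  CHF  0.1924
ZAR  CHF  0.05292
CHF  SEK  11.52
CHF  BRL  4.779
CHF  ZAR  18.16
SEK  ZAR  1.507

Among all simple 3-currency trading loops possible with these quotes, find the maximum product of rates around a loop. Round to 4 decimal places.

0.9187

ZAR→CHF→SEK→ZAR: 0.05292 × 11.52 × 1.507 = 0.91873
CHF→BRL→SEK→CHF: 4.779 × 2.292 × 0.08102 = 0.88745
Maximum is ZAR→CHF→SEK→ZAR at 0.9187; no arbitrage — every cycle loses value.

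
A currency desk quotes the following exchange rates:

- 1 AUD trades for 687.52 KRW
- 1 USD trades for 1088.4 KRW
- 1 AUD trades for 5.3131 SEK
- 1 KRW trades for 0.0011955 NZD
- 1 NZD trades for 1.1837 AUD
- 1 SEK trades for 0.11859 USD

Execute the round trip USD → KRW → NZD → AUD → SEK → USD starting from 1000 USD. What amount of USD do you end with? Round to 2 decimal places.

970.46

1000 USD × 1088.4 = 1088400 KRW
1088400 KRW × 0.0011955 = 1301.1822 NZD
1301.1822 NZD × 1.1837 = 1540.20937014 AUD
1540.20937014 AUD × 5.3131 = 8183.286404490834 SEK
8183.286404490834 SEK × 0.11859 = 970.45593470856800406 USD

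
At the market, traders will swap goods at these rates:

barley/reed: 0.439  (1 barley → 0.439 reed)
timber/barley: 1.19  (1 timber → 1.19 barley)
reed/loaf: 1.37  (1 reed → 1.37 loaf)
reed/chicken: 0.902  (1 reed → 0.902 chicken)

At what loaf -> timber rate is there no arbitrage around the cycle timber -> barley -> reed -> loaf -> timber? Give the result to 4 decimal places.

Known legs of the cycle: 1.19 × 0.439 × 1.37 = 0.7157017
For no arbitrage the full-cycle product must be 1, so the missing rate is 1 / 0.7157017 ≈ 1.397230.

1.3972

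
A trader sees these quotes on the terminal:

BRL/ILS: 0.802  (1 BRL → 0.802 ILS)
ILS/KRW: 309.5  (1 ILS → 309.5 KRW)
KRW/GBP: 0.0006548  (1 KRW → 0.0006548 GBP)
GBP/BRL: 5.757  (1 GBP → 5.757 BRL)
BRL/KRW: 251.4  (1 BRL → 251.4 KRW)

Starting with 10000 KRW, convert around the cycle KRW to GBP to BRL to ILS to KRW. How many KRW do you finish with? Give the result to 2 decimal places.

10000 KRW × 0.0006548 = 6.548 GBP
6.548 GBP × 5.757 = 37.696836 BRL
37.696836 BRL × 0.802 = 30.232862472 ILS
30.232862472 ILS × 309.5 = 9357.070935084 KRW

9357.07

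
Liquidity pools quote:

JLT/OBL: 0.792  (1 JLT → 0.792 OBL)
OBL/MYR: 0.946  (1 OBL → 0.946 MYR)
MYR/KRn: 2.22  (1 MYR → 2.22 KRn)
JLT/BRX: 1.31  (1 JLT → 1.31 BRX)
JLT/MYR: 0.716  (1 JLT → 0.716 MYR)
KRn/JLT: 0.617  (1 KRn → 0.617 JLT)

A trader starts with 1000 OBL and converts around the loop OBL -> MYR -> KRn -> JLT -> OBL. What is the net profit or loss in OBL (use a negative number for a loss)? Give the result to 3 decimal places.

1000 OBL × 0.946 = 946 MYR
946 MYR × 2.22 = 2100.12 KRn
2100.12 KRn × 0.617 = 1295.77404 JLT
1295.77404 JLT × 0.792 = 1026.25303968 OBL
Net change: 1026.25303968 − 1000 = 26.25303968 OBL

26.253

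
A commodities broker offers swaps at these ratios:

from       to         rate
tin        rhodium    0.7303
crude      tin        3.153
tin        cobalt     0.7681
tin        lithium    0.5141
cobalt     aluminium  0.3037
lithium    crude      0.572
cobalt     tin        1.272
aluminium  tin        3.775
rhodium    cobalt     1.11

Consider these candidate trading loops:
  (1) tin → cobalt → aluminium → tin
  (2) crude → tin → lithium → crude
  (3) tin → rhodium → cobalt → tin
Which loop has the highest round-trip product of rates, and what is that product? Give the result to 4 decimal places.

1.0311

(1) 0.7681 × 0.3037 × 3.775 = 0.88060
(2) 3.153 × 0.5141 × 0.572 = 0.92719
(3) 0.7303 × 1.11 × 1.272 = 1.03113
Highest is cycle (3) at 1.0311 (>1, arbitrage).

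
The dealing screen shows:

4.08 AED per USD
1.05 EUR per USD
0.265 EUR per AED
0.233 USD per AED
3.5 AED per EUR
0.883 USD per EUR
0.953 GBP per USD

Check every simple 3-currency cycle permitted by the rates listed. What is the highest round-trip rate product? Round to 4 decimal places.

EUR→USD→AED→EUR: 0.883 × 4.08 × 0.265 = 0.95470
EUR→AED→USD→EUR: 3.5 × 0.233 × 1.05 = 0.85628
Maximum is EUR→USD→AED→EUR at 0.9547; no arbitrage — every cycle loses value.

0.9547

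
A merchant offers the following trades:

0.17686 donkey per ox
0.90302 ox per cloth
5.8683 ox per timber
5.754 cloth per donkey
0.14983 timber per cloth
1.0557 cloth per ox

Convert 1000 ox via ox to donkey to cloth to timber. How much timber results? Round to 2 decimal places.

1000 ox × 0.17686 = 176.86 donkey
176.86 donkey × 5.754 = 1017.65244 cloth
1017.65244 cloth × 0.14983 = 152.4748650852 timber

152.47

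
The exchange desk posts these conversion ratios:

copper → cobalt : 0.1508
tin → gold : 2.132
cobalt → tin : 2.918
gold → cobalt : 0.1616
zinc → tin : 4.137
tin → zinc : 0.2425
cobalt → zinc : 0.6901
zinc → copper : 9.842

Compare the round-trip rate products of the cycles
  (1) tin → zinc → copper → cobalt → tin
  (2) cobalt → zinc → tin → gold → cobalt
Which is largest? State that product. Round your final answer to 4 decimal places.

(1) 0.2425 × 9.842 × 0.1508 × 2.918 = 1.05022
(2) 0.6901 × 4.137 × 2.132 × 0.1616 = 0.98362
Highest is cycle (1) at 1.0502 (>1, arbitrage).

1.0502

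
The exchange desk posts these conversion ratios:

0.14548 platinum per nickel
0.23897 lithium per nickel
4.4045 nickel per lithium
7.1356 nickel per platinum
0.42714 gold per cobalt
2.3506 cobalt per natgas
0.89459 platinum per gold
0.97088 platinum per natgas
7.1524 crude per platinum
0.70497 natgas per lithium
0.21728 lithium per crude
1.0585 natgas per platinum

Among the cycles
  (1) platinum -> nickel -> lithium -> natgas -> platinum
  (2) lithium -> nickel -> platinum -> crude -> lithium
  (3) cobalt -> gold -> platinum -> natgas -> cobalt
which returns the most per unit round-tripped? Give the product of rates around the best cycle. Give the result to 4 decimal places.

(1) 7.1356 × 0.23897 × 0.70497 × 0.97088 = 1.16711
(2) 4.4045 × 0.14548 × 7.1524 × 0.21728 = 0.99580
(3) 0.42714 × 0.89459 × 1.0585 × 2.3506 = 0.95074
Highest is cycle (1) at 1.1671 (>1, arbitrage).

1.1671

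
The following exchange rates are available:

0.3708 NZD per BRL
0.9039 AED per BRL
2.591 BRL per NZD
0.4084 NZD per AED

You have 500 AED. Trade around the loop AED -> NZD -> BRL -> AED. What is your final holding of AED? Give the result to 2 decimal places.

478.24

500 AED × 0.4084 = 204.2 NZD
204.2 NZD × 2.591 = 529.0822 BRL
529.0822 BRL × 0.9039 = 478.23740058 AED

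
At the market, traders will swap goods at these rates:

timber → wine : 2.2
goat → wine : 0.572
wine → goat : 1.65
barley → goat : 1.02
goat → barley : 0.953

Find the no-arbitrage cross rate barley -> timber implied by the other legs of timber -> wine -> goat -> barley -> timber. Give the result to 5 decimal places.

0.28907

Known legs of the cycle: 2.2 × 1.65 × 0.953 = 3.45939
For no arbitrage the full-cycle product must be 1, so the missing rate is 1 / 3.45939 ≈ 0.2890683.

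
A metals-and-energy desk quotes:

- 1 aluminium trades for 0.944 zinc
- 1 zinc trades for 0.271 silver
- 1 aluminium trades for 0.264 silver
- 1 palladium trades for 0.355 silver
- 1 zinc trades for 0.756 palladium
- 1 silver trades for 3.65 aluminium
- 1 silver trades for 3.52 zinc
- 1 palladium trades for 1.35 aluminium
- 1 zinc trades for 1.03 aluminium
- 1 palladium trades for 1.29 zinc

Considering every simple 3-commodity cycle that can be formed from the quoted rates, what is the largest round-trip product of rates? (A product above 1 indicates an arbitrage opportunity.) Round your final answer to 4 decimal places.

0.9634

zinc→palladium→aluminium→zinc: 0.756 × 1.35 × 0.944 = 0.96345
zinc→aluminium→silver→zinc: 1.03 × 0.264 × 3.52 = 0.95716
zinc→palladium→silver→zinc: 0.756 × 0.355 × 3.52 = 0.94470
zinc→silver→aluminium→zinc: 0.271 × 3.65 × 0.944 = 0.93376
Maximum is zinc→palladium→aluminium→zinc at 0.9634; no arbitrage — every cycle loses value.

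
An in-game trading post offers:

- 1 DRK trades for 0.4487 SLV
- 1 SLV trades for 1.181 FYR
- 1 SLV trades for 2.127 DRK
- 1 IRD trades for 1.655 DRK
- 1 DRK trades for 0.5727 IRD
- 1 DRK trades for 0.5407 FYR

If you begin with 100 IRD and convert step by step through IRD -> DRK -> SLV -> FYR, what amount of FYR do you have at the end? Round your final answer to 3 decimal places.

100 IRD × 1.655 = 165.5 DRK
165.5 DRK × 0.4487 = 74.25985 SLV
74.25985 SLV × 1.181 = 87.70088285 FYR

87.701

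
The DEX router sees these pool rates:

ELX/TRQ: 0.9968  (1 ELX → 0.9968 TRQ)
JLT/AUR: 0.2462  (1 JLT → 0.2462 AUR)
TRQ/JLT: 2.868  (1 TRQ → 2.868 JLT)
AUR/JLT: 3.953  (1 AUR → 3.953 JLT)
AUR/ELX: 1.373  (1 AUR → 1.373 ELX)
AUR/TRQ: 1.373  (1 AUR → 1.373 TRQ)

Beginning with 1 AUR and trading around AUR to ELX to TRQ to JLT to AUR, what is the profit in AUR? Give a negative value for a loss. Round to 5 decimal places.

1 AUR × 1.373 = 1.373 ELX
1.373 ELX × 0.9968 = 1.3686064 TRQ
1.3686064 TRQ × 2.868 = 3.9251631552 JLT
3.9251631552 JLT × 0.2462 = 0.96637516881024 AUR
Net change: 0.96637516881024 − 1 = -0.03362483118976 AUR

-0.03362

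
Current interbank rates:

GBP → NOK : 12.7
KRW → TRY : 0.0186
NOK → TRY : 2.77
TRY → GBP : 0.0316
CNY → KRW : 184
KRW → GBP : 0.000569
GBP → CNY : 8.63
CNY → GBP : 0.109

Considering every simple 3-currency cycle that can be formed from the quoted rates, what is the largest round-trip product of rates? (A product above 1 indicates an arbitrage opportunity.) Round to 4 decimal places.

TRY→GBP→NOK→TRY: 0.0316 × 12.7 × 2.77 = 1.11166
CNY→KRW→GBP→CNY: 184 × 0.000569 × 8.63 = 0.90353
Maximum is TRY→GBP→NOK→TRY at 1.1117; arbitrage exists.

1.1117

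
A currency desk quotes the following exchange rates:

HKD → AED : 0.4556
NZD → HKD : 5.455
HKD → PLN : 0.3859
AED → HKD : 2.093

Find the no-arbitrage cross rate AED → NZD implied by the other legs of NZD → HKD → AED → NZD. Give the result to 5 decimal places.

0.40237

Known legs of the cycle: 5.455 × 0.4556 = 2.485298
For no arbitrage the full-cycle product must be 1, so the missing rate is 1 / 2.485298 ≈ 0.4023662.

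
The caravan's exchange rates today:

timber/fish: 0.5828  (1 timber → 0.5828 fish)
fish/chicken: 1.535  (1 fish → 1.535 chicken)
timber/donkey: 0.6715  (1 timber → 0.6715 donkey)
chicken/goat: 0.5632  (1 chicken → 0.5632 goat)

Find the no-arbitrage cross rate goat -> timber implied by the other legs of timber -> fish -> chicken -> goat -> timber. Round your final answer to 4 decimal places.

Known legs of the cycle: 0.5828 × 1.535 × 0.5632 = 0.5038375936
For no arbitrage the full-cycle product must be 1, so the missing rate is 1 / 0.5038375936 ≈ 1.984767.

1.9848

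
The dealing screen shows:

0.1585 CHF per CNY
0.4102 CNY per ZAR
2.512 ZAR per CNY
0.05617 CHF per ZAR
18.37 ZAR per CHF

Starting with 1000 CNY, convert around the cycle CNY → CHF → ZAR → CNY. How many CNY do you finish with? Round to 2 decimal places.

1000 CNY × 0.1585 = 158.5 CHF
158.5 CHF × 18.37 = 2911.645 ZAR
2911.645 ZAR × 0.4102 = 1194.356779 CNY

1194.36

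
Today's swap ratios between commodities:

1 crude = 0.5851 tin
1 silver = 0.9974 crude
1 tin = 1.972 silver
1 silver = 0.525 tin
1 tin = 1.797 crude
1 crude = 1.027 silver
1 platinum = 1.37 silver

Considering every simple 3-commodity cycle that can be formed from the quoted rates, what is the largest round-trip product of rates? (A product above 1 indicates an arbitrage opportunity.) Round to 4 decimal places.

crude→tin→silver→crude: 0.5851 × 1.972 × 0.9974 = 1.15082
crude→silver→tin→crude: 1.027 × 0.525 × 1.797 = 0.96890
Maximum is crude→tin→silver→crude at 1.1508; arbitrage exists.

1.1508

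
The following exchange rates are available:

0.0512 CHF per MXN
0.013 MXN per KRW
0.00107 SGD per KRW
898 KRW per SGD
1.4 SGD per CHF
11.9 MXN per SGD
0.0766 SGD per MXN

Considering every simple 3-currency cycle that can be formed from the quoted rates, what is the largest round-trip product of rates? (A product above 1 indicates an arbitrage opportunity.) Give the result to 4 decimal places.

0.8942

SGD→KRW→MXN→SGD: 898 × 0.013 × 0.0766 = 0.89423
SGD→MXN→CHF→SGD: 11.9 × 0.0512 × 1.4 = 0.85299
Maximum is SGD→KRW→MXN→SGD at 0.8942; no arbitrage — every cycle loses value.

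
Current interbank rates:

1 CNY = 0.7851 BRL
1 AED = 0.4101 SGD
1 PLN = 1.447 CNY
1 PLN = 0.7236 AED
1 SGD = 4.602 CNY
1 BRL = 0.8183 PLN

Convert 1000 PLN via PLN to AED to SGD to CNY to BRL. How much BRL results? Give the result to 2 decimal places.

1000 PLN × 0.7236 = 723.6 AED
723.6 AED × 0.4101 = 296.74836 SGD
296.74836 SGD × 4.602 = 1365.63595272 CNY
1365.63595272 CNY × 0.7851 = 1072.160786480472 BRL

1072.16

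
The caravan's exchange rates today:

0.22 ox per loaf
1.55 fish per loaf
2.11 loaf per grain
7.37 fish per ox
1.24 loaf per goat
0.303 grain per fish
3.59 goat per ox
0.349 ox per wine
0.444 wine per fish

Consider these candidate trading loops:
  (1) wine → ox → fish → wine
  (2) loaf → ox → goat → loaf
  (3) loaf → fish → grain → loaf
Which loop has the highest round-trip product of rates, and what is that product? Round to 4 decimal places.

(1) 0.349 × 7.37 × 0.444 = 1.14203
(2) 0.22 × 3.59 × 1.24 = 0.97935
(3) 1.55 × 0.303 × 2.11 = 0.99096
Highest is cycle (1) at 1.1420 (>1, arbitrage).

1.1420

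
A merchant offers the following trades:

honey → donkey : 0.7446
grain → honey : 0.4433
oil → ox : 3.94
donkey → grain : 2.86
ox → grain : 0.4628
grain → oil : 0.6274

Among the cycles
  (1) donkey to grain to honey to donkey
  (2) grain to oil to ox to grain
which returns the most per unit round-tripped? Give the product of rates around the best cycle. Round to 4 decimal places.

(1) 2.86 × 0.4433 × 0.7446 = 0.94403
(2) 0.6274 × 3.94 × 0.4628 = 1.14402
Highest is cycle (2) at 1.1440 (>1, arbitrage).

1.1440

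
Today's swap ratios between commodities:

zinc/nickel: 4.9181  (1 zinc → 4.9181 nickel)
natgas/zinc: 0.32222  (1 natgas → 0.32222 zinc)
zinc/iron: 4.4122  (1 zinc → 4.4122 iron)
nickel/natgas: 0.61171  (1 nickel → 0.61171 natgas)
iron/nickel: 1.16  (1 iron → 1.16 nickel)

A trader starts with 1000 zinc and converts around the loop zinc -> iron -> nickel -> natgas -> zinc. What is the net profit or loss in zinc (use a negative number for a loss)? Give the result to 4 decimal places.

1000 zinc × 4.4122 = 4412.2 iron
4412.2 iron × 1.16 = 5118.152 nickel
5118.152 nickel × 0.61171 = 3130.82475992 natgas
3130.82475992 natgas × 0.32222 = 1008.8143541414224 zinc
Net change: 1008.8143541414224 − 1000 = 8.8143541414224 zinc

8.8144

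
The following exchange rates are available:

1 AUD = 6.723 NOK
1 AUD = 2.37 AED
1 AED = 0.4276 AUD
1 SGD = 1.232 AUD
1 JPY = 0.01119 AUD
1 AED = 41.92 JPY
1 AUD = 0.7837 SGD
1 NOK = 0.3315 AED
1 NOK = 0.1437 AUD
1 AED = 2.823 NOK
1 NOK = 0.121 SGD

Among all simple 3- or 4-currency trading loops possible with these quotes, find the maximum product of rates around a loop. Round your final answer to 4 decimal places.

1.1117

AUD→AED→JPY→AUD: 2.37 × 41.92 × 0.01119 = 1.11173
AUD→NOK→AED→JPY→AUD: 6.723 × 0.3315 × 41.92 × 0.01119 = 1.04544
AUD→NOK→SGD→AUD: 6.723 × 0.121 × 1.232 = 1.00221
AUD→AED→NOK→SGD→AUD: 2.37 × 2.823 × 0.121 × 1.232 = 0.99737
AUD→AED→NOK→AUD: 2.37 × 2.823 × 0.1437 = 0.96143
AUD→NOK→AED→AUD: 6.723 × 0.3315 × 0.4276 = 0.95298
Maximum is AUD→AED→JPY→AUD at 1.1117; arbitrage exists.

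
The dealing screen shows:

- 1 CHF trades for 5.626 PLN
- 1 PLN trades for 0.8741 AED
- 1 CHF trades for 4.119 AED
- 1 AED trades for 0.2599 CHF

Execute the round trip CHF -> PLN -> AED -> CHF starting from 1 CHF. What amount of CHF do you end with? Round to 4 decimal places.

1 CHF × 5.626 = 5.626 PLN
5.626 PLN × 0.8741 = 4.9176866 AED
4.9176866 AED × 0.2599 = 1.27810674734 CHF

1.2781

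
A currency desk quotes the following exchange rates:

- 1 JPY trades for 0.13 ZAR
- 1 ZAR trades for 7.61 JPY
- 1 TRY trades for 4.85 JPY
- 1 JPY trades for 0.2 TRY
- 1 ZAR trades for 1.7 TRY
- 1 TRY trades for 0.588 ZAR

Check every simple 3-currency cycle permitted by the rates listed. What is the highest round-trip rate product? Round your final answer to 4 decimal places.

JPY→ZAR→TRY→JPY: 0.13 × 1.7 × 4.85 = 1.07185
JPY→TRY→ZAR→JPY: 0.2 × 0.588 × 7.61 = 0.89494
Maximum is JPY→ZAR→TRY→JPY at 1.0719; arbitrage exists.

1.0719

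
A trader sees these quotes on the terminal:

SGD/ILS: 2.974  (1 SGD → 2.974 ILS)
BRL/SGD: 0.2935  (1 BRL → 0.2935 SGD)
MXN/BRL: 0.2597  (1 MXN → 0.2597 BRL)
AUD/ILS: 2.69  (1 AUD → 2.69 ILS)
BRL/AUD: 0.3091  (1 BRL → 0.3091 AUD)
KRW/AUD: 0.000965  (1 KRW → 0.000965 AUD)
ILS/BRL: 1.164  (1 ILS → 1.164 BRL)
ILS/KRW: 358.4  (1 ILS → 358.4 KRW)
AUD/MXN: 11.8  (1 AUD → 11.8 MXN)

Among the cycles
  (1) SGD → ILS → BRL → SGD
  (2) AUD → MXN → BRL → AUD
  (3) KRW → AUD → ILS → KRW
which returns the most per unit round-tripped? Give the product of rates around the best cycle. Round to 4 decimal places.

(1) 2.974 × 1.164 × 0.2935 = 1.01602
(2) 11.8 × 0.2597 × 0.3091 = 0.94722
(3) 0.000965 × 2.69 × 358.4 = 0.93035
Highest is cycle (1) at 1.0160 (>1, arbitrage).

1.0160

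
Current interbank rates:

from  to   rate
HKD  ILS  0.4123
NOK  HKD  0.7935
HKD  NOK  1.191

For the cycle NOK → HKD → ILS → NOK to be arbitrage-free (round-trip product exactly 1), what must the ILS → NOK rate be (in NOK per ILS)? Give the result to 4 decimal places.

3.0566

Known legs of the cycle: 0.7935 × 0.4123 = 0.32716005
For no arbitrage the full-cycle product must be 1, so the missing rate is 1 / 0.32716005 ≈ 3.056608.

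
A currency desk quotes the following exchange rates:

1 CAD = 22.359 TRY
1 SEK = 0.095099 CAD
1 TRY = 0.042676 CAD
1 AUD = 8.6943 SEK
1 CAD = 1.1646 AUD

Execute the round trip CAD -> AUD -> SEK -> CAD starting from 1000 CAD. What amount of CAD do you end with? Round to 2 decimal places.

962.91

1000 CAD × 1.1646 = 1164.6 AUD
1164.6 AUD × 8.6943 = 10125.38178 SEK
10125.38178 SEK × 0.095099 = 962.91368189622 CAD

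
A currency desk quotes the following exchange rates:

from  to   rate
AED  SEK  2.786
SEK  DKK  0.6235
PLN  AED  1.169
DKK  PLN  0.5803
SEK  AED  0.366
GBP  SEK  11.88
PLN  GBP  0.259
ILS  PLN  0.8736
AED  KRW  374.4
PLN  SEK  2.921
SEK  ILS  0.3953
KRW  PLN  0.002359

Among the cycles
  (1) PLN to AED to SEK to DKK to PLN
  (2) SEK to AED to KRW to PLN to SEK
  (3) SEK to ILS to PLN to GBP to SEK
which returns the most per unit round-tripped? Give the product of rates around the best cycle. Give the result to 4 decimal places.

1.1784

(1) 1.169 × 2.786 × 0.6235 × 0.5803 = 1.17838
(2) 0.366 × 374.4 × 0.002359 × 2.921 = 0.94423
(3) 0.3953 × 0.8736 × 0.259 × 11.88 = 1.06257
Highest is cycle (1) at 1.1784 (>1, arbitrage).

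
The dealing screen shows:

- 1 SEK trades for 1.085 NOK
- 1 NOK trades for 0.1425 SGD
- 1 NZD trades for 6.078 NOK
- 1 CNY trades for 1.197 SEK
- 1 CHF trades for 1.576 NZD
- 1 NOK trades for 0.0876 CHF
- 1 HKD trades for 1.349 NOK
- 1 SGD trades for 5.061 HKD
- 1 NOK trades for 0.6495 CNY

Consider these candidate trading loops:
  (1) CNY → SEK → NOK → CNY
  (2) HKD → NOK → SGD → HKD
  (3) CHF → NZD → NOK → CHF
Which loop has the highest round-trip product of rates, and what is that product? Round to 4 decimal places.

0.9729

(1) 1.197 × 1.085 × 0.6495 = 0.84353
(2) 1.349 × 0.1425 × 5.061 = 0.97289
(3) 1.576 × 6.078 × 0.0876 = 0.83911
Highest is cycle (2) at 0.9729 (≤1, no arbitrage).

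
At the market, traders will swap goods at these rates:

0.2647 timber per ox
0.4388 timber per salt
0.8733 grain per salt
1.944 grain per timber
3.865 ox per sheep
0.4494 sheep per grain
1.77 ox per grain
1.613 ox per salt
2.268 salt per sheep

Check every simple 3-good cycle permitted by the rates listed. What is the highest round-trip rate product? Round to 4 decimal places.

ox→timber→grain→ox: 0.2647 × 1.944 × 1.77 = 0.91080
sheep→salt→grain→sheep: 2.268 × 0.8733 × 0.4494 = 0.89010
Maximum is ox→timber→grain→ox at 0.9108; no arbitrage — every cycle loses value.

0.9108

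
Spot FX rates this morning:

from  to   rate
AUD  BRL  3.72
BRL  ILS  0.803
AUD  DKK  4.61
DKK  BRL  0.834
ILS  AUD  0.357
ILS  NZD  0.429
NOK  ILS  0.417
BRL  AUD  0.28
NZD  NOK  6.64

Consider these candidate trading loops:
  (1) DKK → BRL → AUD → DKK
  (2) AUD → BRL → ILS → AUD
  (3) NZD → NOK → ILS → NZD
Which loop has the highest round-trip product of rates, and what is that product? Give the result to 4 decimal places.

1.1878

(1) 0.834 × 0.28 × 4.61 = 1.07653
(2) 3.72 × 0.803 × 0.357 = 1.06642
(3) 6.64 × 0.417 × 0.429 = 1.18785
Highest is cycle (3) at 1.1878 (>1, arbitrage).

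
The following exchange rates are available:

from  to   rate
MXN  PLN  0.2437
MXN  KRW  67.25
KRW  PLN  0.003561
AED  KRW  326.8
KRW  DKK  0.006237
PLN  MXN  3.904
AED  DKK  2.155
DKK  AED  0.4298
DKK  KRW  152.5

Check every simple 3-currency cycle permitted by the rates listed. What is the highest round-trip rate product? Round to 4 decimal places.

0.9349

PLN→MXN→KRW→PLN: 3.904 × 67.25 × 0.003561 = 0.93492
DKK→AED→KRW→DKK: 0.4298 × 326.8 × 0.006237 = 0.87604
Maximum is PLN→MXN→KRW→PLN at 0.9349; no arbitrage — every cycle loses value.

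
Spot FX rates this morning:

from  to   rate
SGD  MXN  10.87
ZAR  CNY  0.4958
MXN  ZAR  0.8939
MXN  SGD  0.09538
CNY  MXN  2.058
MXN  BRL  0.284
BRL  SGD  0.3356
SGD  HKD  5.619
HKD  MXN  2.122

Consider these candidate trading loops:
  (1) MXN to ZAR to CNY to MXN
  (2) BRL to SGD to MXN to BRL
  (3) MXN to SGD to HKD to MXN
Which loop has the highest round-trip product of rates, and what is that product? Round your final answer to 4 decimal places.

1.1373

(1) 0.8939 × 0.4958 × 2.058 = 0.91210
(2) 0.3356 × 10.87 × 0.284 = 1.03602
(3) 0.09538 × 5.619 × 2.122 = 1.13727
Highest is cycle (3) at 1.1373 (>1, arbitrage).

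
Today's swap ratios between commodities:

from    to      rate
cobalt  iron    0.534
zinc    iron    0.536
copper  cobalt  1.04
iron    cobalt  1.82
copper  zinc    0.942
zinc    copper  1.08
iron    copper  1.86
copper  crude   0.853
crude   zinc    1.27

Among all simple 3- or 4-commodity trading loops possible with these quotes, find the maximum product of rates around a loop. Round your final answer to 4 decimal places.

zinc→copper→crude→zinc: 1.08 × 0.853 × 1.27 = 1.16997
iron→copper→crude→zinc→iron: 1.86 × 0.853 × 1.27 × 0.536 = 1.08002
cobalt→iron→copper→cobalt: 0.534 × 1.86 × 1.04 = 1.03297
iron→copper→zinc→iron: 1.86 × 0.942 × 0.536 = 0.93914
Maximum is zinc→copper→crude→zinc at 1.1700; arbitrage exists.

1.1700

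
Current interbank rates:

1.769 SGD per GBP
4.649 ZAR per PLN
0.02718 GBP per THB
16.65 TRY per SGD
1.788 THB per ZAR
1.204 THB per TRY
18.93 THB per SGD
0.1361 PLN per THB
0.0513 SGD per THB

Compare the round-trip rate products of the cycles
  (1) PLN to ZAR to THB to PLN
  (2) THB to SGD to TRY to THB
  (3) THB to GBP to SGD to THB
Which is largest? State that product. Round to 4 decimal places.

1.1313

(1) 4.649 × 1.788 × 0.1361 = 1.13132
(2) 0.0513 × 16.65 × 1.204 = 1.02839
(3) 0.02718 × 1.769 × 18.93 = 0.91018
Highest is cycle (1) at 1.1313 (>1, arbitrage).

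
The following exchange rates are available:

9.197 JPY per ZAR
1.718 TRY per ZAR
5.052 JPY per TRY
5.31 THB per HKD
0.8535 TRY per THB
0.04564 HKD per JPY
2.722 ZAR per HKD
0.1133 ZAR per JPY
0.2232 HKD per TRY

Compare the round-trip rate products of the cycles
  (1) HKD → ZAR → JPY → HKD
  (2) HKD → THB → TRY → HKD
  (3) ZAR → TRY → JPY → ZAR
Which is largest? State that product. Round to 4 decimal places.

1.1426

(1) 2.722 × 9.197 × 0.04564 = 1.14256
(2) 5.31 × 0.8535 × 0.2232 = 1.01156
(3) 1.718 × 5.052 × 0.1133 = 0.98337
Highest is cycle (1) at 1.1426 (>1, arbitrage).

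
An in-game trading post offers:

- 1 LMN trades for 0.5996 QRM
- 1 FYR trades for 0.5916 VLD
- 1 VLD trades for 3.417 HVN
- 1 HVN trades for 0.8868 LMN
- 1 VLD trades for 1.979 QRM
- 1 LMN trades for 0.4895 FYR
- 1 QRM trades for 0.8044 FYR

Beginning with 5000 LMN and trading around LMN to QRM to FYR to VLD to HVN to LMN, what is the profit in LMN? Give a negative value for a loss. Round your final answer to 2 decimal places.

5000 LMN × 0.5996 = 2998 QRM
2998 QRM × 0.8044 = 2411.5912 FYR
2411.5912 FYR × 0.5916 = 1426.69735392 VLD
1426.69735392 VLD × 3.417 = 4875.02485834464 HVN
4875.02485834464 HVN × 0.8868 = 4323.172044380026752 LMN
Net change: 4323.172044380026752 − 5000 = -676.827955619973248 LMN

-676.83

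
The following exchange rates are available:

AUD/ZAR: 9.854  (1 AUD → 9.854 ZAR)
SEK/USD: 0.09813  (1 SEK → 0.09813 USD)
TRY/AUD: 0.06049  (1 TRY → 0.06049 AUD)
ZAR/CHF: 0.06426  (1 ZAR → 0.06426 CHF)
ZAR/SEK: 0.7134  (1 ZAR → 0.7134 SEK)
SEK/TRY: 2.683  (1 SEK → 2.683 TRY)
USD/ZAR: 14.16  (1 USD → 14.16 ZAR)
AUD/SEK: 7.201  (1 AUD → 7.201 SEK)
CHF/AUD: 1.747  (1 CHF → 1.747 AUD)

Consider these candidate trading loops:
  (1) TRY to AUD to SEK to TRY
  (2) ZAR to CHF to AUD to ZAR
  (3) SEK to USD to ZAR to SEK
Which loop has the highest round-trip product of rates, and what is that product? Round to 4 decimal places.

1.1687

(1) 0.06049 × 7.201 × 2.683 = 1.16868
(2) 0.06426 × 1.747 × 9.854 = 1.10623
(3) 0.09813 × 14.16 × 0.7134 = 0.99128
Highest is cycle (1) at 1.1687 (>1, arbitrage).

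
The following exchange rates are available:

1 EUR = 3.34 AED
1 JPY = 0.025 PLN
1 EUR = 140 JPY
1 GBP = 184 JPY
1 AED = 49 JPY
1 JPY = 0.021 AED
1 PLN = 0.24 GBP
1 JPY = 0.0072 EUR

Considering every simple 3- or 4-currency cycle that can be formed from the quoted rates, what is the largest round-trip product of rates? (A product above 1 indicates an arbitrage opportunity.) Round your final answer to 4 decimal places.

JPY→EUR→AED→JPY: 0.0072 × 3.34 × 49 = 1.17835
GBP→JPY→PLN→GBP: 184 × 0.025 × 0.24 = 1.10400
Maximum is JPY→EUR→AED→JPY at 1.1784; arbitrage exists.

1.1784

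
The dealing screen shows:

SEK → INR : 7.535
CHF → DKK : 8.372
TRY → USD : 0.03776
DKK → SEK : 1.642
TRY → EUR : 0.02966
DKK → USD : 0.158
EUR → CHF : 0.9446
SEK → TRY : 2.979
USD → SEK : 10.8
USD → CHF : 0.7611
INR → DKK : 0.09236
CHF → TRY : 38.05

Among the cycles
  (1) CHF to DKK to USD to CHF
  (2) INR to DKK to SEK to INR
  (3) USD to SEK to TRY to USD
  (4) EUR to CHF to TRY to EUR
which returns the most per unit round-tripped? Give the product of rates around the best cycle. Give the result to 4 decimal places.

(1) 8.372 × 0.158 × 0.7611 = 1.00676
(2) 0.09236 × 1.642 × 7.535 = 1.14272
(3) 10.8 × 2.979 × 0.03776 = 1.21486
(4) 0.9446 × 38.05 × 0.02966 = 1.06604
Highest is cycle (3) at 1.2149 (>1, arbitrage).

1.2149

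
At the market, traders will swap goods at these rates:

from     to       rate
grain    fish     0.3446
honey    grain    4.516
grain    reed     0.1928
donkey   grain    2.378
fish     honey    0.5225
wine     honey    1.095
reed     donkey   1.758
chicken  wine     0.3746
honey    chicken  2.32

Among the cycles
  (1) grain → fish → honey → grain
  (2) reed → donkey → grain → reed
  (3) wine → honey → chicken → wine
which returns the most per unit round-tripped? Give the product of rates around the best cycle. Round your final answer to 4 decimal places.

(1) 0.3446 × 0.5225 × 4.516 = 0.81312
(2) 1.758 × 2.378 × 0.1928 = 0.80601
(3) 1.095 × 2.32 × 0.3746 = 0.95163
Highest is cycle (3) at 0.9516 (≤1, no arbitrage).

0.9516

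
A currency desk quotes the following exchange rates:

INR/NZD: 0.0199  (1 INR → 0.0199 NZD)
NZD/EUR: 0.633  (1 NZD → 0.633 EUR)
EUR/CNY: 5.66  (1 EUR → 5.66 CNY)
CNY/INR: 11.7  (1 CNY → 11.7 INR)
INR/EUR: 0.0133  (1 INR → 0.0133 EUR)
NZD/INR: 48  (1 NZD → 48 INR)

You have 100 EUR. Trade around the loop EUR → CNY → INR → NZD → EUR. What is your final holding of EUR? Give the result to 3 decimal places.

100 EUR × 5.66 = 566 CNY
566 CNY × 11.7 = 6622.2 INR
6622.2 INR × 0.0199 = 131.78178 NZD
131.78178 NZD × 0.633 = 83.41786674 EUR

83.418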